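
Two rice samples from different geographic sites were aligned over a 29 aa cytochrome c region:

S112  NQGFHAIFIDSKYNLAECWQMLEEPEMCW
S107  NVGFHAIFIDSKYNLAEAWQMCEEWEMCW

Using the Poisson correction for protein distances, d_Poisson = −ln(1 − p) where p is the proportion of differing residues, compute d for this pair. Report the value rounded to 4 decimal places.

0.1484

Mismatches occur at site 2 (Q↔V), site 18 (C↔A), site 22 (L↔C), site 25 (P↔W).
p = 4/29 = 0.137931.
d = −ln(1 − 0.137931) = −ln(0.862069) = 0.1484.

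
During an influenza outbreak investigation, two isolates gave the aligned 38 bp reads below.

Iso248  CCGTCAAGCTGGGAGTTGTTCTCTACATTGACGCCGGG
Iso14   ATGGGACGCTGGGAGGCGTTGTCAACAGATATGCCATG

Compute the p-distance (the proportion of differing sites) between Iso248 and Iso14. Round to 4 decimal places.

0.3947

Mismatches occur at site 1 (C↔A), site 2 (C↔T), site 4 (T↔G), site 5 (C↔G), site 7 (A↔C), site 16 (T↔G), site 17 (T↔C), site 21 (C↔G), site 24 (T↔A), site 28 (T↔G), site 29 (T↔A), site 30 (G↔T), site 32 (C↔T), site 36 (G↔A), site 37 (G↔T).
There are 15 differences over 38 sites, so p = 15/38 = 0.3947.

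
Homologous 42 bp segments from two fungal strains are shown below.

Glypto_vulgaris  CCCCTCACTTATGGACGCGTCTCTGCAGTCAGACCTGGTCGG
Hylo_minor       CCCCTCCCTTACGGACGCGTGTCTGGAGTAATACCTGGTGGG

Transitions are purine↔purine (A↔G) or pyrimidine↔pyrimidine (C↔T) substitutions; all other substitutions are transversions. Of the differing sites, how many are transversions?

Differing sites — 7:A/C (Tv); 12:T/C (Ti); 21:C/G (Tv); 26:C/G (Tv); 30:C/A (Tv); 32:G/T (Tv); 40:C/G (Tv).
Of the 7 differences, 1 transition and 6 transversions, so the answer is 6.

6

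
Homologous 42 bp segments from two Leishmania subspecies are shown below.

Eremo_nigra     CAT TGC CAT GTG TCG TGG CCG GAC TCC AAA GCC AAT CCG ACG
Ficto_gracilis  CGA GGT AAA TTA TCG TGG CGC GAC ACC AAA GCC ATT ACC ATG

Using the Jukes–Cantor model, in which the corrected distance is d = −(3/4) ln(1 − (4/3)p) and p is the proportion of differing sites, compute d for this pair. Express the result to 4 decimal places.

Mismatches occur at site 2 (A/G), site 3 (T/A), site 4 (T/G), site 6 (C/T), site 7 (C/A), site 9 (T/A), site 10 (G/T), site 12 (G/A), site 20 (C/G), site 21 (G/C), site 25 (T/A), site 35 (A/T), site 37 (C/A), site 39 (G/C), site 41 (C/T).
p = 15/42 = 0.357143.
d = −0.75 · ln(1 − (4/3)·0.357143) = −0.75 · ln(0.523809) = −0.75 · (-0.646628) = 0.4850.

0.4850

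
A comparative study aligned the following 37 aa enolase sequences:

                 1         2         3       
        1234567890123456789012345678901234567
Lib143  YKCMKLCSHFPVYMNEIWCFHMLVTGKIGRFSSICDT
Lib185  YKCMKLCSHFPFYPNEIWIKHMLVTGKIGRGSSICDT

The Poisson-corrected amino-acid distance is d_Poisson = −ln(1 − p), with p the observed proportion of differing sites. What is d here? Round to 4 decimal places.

Mismatches occur at site 12 (V/F), site 14 (M/P), site 19 (C/I), site 20 (F/K), site 31 (F/G).
p = 5/37 = 0.135135.
d = −ln(1 − 0.135135) = −ln(0.864865) = 0.1452.

0.1452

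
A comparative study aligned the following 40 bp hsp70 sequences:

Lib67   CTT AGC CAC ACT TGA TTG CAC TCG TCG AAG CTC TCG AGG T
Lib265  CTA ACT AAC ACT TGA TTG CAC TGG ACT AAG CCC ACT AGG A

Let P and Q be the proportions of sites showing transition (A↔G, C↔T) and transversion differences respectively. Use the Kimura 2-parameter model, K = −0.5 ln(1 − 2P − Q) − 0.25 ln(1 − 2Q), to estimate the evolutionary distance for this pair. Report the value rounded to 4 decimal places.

The sequences differ at positions 3 (T/A, transversion), 5 (G/C, transversion), 6 (C/T, transition), 7 (C/A, transversion), 23 (C/G, transversion), 25 (T/A, transversion), 27 (G/T, transversion), 32 (T/C, transition), 34 (T/A, transversion), 36 (G/T, transversion), 40 (T/A, transversion).
Of the 11 differences, 2 transitions and 9 transversions over 40 sites: P = 2/40 = 0.050000, Q = 9/40 = 0.225000.
d = −0.5·ln(0.675000) − 0.25·ln(0.550000) = −0.5·(-0.393043) − 0.25·(-0.597837) = 0.3460.

0.3460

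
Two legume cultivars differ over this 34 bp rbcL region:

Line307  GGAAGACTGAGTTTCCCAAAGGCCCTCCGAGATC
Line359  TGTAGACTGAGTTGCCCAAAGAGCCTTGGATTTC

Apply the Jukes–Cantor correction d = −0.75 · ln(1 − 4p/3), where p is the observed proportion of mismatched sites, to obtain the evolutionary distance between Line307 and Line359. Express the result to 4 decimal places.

0.3265

The sequences differ at positions 1 (G/T), 3 (A/T), 14 (T/G), 22 (G/A), 23 (C/G), 27 (C/T), 28 (C/G), 31 (G/T), 32 (A/T).
p = 9/34 = 0.264706.
d = −0.75 · ln(1 − (4/3)·0.264706) = −0.75 · ln(0.647059) = −0.75 · (-0.435318) = 0.3265.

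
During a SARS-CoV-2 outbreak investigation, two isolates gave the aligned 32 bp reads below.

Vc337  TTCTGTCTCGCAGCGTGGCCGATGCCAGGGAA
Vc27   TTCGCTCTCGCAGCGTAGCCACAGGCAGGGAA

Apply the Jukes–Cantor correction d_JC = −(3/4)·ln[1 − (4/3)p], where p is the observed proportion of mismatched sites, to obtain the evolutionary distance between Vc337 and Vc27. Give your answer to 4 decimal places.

0.2586

The sequences differ at positions 4 (T/G), 5 (G/C), 17 (G/A), 21 (G/A), 22 (A/C), 23 (T/A), 25 (C/G).
p = 7/32 = 0.218750.
d = −0.75 · ln(1 − (4/3)·0.218750) = −0.75 · ln(0.708333) = −0.75 · (-0.344841) = 0.2586.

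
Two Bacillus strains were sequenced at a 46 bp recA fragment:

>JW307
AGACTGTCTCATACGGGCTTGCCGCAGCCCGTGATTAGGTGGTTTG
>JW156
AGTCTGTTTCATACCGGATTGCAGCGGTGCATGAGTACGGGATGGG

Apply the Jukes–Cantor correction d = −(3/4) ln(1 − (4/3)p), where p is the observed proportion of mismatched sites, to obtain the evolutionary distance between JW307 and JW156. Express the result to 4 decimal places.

0.4279

Differing sites — 3:A/T; 8:C/T; 15:G/C; 18:C/A; 23:C/A; 26:A/G; 28:C/T; 29:C/G; 31:G/A; 35:T/G; 38:G/C; 40:T/G; 42:G/A; 44:T/G; 45:T/G.
p = 15/46 = 0.326087.
d = −0.75 · ln(1 − (4/3)·0.326087) = −0.75 · ln(0.565217) = −0.75 · (-0.570546) = 0.4279.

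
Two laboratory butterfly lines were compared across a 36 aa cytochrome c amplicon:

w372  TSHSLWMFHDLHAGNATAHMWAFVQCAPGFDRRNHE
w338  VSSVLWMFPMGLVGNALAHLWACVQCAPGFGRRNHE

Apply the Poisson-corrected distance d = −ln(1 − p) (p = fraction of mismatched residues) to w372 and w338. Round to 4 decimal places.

Mismatches occur at site 1 (T→V), site 3 (H→S), site 4 (S→V), site 9 (H→P), site 10 (D→M), site 11 (L→G), site 12 (H→L), site 13 (A→V), site 17 (T→L), site 20 (M→L), site 23 (F→C), site 31 (D→G).
p = 12/36 = 0.333333.
d = −ln(1 − 0.333333) = −ln(0.666667) = 0.4055.

0.4055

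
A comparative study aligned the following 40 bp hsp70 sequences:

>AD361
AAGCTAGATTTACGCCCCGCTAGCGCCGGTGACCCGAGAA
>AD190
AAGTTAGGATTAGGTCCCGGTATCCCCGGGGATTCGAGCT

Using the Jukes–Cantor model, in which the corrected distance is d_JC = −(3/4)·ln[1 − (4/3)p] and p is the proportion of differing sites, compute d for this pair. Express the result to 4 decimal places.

0.4260

The sequences differ at positions 4 (C/T), 8 (A/G), 9 (T/A), 13 (C/G), 15 (C/T), 20 (C/G), 23 (G/T), 25 (G/C), 30 (T/G), 33 (C/T), 34 (C/T), 39 (A/C), 40 (A/T).
p = 13/40 = 0.325000.
d = −0.75 · ln(1 − (4/3)·0.325000) = −0.75 · ln(0.566667) = −0.75 · (-0.567983) = 0.4260.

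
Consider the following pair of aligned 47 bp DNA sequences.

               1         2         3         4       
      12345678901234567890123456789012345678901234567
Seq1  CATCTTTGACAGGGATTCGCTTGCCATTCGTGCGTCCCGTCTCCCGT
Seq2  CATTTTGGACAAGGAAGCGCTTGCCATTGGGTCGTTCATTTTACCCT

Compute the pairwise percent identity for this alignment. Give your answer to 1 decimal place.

Differing sites — 4:C/T; 7:T/G; 12:G/A; 16:T/A; 17:T/G; 29:C/G; 31:T/G; 32:G/T; 36:C/T; 38:C/A; 39:G/T; 41:C/T; 43:C/A; 46:G/C.
33 of the 47 sites match, so the percent identity is 33/47 × 100 = 70.2%.

70.2%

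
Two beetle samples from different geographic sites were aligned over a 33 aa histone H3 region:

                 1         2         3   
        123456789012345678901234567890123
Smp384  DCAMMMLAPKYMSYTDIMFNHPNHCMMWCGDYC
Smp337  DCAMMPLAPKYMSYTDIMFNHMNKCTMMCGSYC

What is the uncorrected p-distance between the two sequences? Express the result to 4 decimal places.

0.1818

Mismatches occur at site 6 (M/P), site 22 (P/M), site 24 (H/K), site 26 (M/T), site 28 (W/M), site 31 (D/S).
There are 6 differences over 33 sites, so p = 6/33 = 0.1818.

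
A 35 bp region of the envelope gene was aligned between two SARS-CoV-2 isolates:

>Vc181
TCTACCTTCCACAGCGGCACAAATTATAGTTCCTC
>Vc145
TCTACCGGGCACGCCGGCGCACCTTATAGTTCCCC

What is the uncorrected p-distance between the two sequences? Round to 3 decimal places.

0.257

Differing sites — 7:T/G; 8:T/G; 9:C/G; 13:A/G; 14:G/C; 19:A/G; 22:A/C; 23:A/C; 34:T/C.
There are 9 differences over 35 sites, so p = 9/35 = 0.257.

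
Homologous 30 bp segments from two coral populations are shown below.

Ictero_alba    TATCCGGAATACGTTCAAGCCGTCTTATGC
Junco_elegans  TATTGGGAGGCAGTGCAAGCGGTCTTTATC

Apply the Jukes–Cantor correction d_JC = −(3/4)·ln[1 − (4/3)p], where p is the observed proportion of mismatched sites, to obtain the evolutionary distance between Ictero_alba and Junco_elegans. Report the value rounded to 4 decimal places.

Differing sites — 4:C/T; 5:C/G; 9:A/G; 10:T/G; 11:A/C; 12:C/A; 15:T/G; 21:C/G; 27:A/T; 28:T/A; 29:G/T.
p = 11/30 = 0.366667.
d = −0.75 · ln(1 − (4/3)·0.366667) = −0.75 · ln(0.511111) = −0.75 · (-0.671168) = 0.5034.

0.5034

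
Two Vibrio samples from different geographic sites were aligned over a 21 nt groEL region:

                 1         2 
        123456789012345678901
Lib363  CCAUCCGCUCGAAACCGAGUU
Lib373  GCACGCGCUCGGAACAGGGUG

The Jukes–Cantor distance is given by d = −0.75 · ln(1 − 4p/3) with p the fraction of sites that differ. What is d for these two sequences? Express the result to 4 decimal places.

0.4408

Mismatches occur at site 1 (C/G), site 4 (U/C), site 5 (C/G), site 12 (A/G), site 16 (C/A), site 18 (A/G), site 21 (U/G).
p = 7/21 = 0.333333.
d = −0.75 · ln(1 − (4/3)·0.333333) = −0.75 · ln(0.555556) = −0.75 · (-0.587786) = 0.4408.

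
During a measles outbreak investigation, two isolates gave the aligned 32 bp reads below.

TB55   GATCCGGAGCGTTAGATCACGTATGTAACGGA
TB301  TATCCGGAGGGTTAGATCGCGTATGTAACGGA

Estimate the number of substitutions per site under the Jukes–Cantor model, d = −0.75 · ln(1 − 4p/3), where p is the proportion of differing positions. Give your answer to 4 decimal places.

0.1001

Differing sites — 1:G/T; 10:C/G; 19:A/G.
p = 3/32 = 0.093750.
d = −0.75 · ln(1 − (4/3)·0.093750) = −0.75 · ln(0.875000) = −0.75 · (-0.133531) = 0.1001.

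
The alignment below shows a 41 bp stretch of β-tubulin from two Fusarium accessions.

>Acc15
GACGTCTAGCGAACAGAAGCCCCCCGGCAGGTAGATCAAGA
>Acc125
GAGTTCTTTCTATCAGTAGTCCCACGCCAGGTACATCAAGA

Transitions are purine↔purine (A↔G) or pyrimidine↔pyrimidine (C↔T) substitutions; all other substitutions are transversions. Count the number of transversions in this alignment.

Mismatches occur at site 3 (C→G, transversion), site 4 (G→T, transversion), site 8 (A→T, transversion), site 9 (G→T, transversion), site 11 (G→T, transversion), site 13 (A→T, transversion), site 17 (A→T, transversion), site 20 (C→T, transition), site 24 (C→A, transversion), site 27 (G→C, transversion), site 34 (G→C, transversion).
Of the 11 differences, 1 transition and 10 transversions, so the answer is 10.

10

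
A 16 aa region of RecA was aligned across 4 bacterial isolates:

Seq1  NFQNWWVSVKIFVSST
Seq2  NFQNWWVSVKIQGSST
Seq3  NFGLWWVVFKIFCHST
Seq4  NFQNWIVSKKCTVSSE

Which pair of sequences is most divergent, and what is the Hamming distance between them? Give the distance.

10

Pairwise Hamming distances:
  Seq1 vs Seq2: 2
  Seq1 vs Seq3: 6
  Seq1 vs Seq4: 5
  Seq2 vs Seq3: 7
  Seq2 vs Seq4: 6
  Seq3 vs Seq4: 10
The largest is 10, between Seq3 and Seq4.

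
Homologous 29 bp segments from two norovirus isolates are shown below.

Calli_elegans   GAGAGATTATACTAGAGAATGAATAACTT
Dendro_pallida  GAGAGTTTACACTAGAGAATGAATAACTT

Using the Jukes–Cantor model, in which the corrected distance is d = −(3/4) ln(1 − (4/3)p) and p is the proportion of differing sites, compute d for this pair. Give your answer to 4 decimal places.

Mismatches occur at site 6 (A↔T), site 10 (T↔C).
p = 2/29 = 0.068966.
d = −0.75 · ln(1 − (4/3)·0.068966) = −0.75 · ln(0.908045) = −0.75 · (-0.096461) = 0.0723.

0.0723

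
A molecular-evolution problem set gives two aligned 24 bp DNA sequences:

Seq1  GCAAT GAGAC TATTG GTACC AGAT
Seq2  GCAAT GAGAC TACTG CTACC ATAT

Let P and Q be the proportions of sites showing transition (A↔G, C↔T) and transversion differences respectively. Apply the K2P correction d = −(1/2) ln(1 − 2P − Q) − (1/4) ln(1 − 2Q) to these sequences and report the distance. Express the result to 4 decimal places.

Mismatches occur at site 13 (T↔C, transition), site 16 (G↔C, transversion), site 22 (G↔T, transversion).
Of the 3 differences, 1 transition and 2 transversions over 24 sites: P = 1/24 = 0.041667, Q = 2/24 = 0.083333.
d = −0.5·ln(0.833333) − 0.25·ln(0.833334) = −0.5·(-0.182322) − 0.25·(-0.182321) = 0.1367.

0.1367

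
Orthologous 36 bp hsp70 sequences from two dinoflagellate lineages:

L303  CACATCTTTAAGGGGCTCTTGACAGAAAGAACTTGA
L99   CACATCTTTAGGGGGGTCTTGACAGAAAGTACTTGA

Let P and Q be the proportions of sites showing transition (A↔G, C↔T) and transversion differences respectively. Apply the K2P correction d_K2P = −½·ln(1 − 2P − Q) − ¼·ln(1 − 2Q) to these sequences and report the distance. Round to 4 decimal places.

0.0883

Mismatches occur at site 11 (A→G, transition), site 16 (C→G, transversion), site 30 (A→T, transversion).
Of the 3 differences, 1 transition and 2 transversions over 36 sites: P = 1/36 = 0.027778, Q = 2/36 = 0.055556.
d = −0.5·ln(0.888888) − 0.25·ln(0.888888) = −0.5·(-0.117784) − 0.25·(-0.117784) = 0.0883.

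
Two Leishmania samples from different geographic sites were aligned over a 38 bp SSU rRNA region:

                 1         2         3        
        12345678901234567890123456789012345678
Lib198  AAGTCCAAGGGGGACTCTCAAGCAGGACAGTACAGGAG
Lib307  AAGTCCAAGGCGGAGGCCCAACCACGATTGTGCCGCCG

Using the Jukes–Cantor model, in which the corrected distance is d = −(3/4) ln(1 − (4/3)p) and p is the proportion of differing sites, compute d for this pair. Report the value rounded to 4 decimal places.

The sequences differ at positions 11 (G/C), 15 (C/G), 16 (T/G), 18 (T/C), 22 (G/C), 25 (G/C), 28 (C/T), 29 (A/T), 32 (A/G), 34 (A/C), 36 (G/C), 37 (A/C).
p = 12/38 = 0.315789.
d = −0.75 · ln(1 − (4/3)·0.315789) = −0.75 · ln(0.578948) = −0.75 · (-0.546543) = 0.4099.

0.4099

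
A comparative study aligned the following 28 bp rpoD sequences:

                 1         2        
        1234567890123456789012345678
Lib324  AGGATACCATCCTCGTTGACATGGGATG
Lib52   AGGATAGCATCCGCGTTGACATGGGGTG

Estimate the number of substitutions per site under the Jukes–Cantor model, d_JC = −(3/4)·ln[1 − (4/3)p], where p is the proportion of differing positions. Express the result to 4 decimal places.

0.1156

Differing sites — 7:C/G; 13:T/G; 26:A/G.
p = 3/28 = 0.107143.
d = −0.75 · ln(1 − (4/3)·0.107143) = −0.75 · ln(0.857143) = −0.75 · (-0.154151) = 0.1156.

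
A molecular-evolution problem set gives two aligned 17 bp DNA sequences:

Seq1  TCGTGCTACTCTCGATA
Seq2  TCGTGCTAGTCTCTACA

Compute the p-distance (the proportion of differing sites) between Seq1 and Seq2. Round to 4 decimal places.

0.1765

The sequences differ at positions 9 (C/G), 14 (G/T), 16 (T/C).
There are 3 differences over 17 sites, so p = 3/17 = 0.1765.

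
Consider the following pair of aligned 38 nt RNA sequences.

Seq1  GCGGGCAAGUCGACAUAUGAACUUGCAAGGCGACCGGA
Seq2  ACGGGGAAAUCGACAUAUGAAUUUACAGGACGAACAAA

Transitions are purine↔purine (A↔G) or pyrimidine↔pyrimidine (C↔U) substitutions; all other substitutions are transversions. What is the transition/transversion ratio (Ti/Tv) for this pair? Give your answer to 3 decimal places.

Differing sites — 1:G/A (Ti); 6:C/G (Tv); 9:G/A (Ti); 22:C/U (Ti); 25:G/A (Ti); 28:A/G (Ti); 30:G/A (Ti); 34:C/A (Tv); 36:G/A (Ti); 37:G/A (Ti).
Of the 10 differences, 8 transitions and 2 transversions, so Ti/Tv = 8/2 = 4.000.

4.000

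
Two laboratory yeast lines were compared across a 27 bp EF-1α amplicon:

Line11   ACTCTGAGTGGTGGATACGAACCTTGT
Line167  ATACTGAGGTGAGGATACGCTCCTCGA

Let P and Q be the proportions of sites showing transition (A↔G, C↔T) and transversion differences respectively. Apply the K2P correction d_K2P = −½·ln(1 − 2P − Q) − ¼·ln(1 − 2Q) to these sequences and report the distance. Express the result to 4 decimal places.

0.4443

The sequences differ at positions 2 (C/T, transition), 3 (T/A, transversion), 9 (T/G, transversion), 10 (G/T, transversion), 12 (T/A, transversion), 20 (A/C, transversion), 21 (A/T, transversion), 25 (T/C, transition), 27 (T/A, transversion).
Of the 9 differences, 2 transitions and 7 transversions over 27 sites: P = 2/27 = 0.074074, Q = 7/27 = 0.259259.
d = −0.5·ln(0.592593) − 0.25·ln(0.481482) = −0.5·(-0.523247) − 0.25·(-0.730886) = 0.4443.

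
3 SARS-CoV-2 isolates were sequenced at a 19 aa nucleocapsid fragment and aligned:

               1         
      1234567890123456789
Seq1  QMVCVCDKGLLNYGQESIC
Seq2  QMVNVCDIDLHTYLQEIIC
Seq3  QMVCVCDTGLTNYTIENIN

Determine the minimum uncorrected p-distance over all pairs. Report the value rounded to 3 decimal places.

0.316

Pairwise Hamming distances:
  Seq1 vs Seq2: 7
  Seq1 vs Seq3: 6
  Seq2 vs Seq3: 9
The smallest is 6 mismatches, between Seq1 and Seq3; p = 6/19 = 0.316.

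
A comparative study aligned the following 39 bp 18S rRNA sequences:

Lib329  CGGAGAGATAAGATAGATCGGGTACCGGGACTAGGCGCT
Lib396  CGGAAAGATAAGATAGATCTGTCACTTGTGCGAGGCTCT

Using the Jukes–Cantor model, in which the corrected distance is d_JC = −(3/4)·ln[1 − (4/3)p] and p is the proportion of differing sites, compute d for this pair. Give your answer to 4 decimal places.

0.3138

Differing sites — 5:G/A; 20:G/T; 22:G/T; 23:T/C; 26:C/T; 27:G/T; 29:G/T; 30:A/G; 32:T/G; 37:G/T.
p = 10/39 = 0.256410.
d = −0.75 · ln(1 − (4/3)·0.256410) = −0.75 · ln(0.658120) = −0.75 · (-0.418368) = 0.3138.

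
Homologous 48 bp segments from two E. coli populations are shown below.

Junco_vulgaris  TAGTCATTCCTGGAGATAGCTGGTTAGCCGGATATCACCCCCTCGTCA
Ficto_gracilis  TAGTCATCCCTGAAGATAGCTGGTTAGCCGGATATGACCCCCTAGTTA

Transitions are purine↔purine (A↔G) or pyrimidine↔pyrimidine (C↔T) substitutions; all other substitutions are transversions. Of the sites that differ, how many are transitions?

3

Mismatches occur at site 8 (T↔C, transition), site 13 (G↔A, transition), site 36 (C↔G, transversion), site 44 (C↔A, transversion), site 47 (C↔T, transition).
Of the 5 differences, 3 transitions and 2 transversions, so the answer is 3.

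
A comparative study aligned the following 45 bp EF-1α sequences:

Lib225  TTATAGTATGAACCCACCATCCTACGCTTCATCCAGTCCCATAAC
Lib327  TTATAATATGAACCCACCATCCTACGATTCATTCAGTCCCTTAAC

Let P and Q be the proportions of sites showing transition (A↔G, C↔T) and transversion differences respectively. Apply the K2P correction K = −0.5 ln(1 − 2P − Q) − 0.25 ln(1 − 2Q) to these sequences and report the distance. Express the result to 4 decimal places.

0.0948

Mismatches occur at site 6 (G→A, transition), site 27 (C→A, transversion), site 33 (C→T, transition), site 41 (A→T, transversion).
Of the 4 differences, 2 transitions and 2 transversions over 45 sites: P = 2/45 = 0.044444, Q = 2/45 = 0.044444.
d = −0.5·ln(0.866668) − 0.25·ln(0.911112) = −0.5·(-0.143099) − 0.25·(-0.093089) = 0.0948.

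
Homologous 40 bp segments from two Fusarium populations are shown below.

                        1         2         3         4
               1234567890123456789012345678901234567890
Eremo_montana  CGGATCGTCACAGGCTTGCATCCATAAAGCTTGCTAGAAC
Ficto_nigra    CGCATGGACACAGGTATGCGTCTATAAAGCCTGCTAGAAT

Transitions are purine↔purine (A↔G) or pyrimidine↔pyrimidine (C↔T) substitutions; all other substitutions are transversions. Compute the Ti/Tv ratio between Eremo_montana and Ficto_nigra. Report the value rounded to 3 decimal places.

1.250

Differing sites — 3:G/C (Tv); 6:C/G (Tv); 8:T/A (Tv); 15:C/T (Ti); 16:T/A (Tv); 20:A/G (Ti); 23:C/T (Ti); 31:T/C (Ti); 40:C/T (Ti).
Of the 9 differences, 5 transitions and 4 transversions, so Ti/Tv = 5/4 = 1.250.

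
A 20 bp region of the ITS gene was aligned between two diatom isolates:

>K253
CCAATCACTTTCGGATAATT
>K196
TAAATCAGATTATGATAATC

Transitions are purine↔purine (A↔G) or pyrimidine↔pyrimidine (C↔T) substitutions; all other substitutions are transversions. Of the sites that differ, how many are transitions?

2

The sequences differ at positions 1 (C/T, transition), 2 (C/A, transversion), 8 (C/G, transversion), 9 (T/A, transversion), 12 (C/A, transversion), 13 (G/T, transversion), 20 (T/C, transition).
Of the 7 differences, 2 transitions and 5 transversions, so the answer is 2.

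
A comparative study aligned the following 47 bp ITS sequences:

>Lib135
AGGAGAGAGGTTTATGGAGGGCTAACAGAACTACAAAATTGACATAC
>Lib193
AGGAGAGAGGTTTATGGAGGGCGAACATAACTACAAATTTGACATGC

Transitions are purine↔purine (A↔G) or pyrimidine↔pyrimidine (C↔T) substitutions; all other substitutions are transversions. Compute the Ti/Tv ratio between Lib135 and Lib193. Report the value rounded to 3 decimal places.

0.333

Differing sites — 23:T/G (Tv); 28:G/T (Tv); 38:A/T (Tv); 46:A/G (Ti).
Of the 4 differences, 1 transition and 3 transversions, so Ti/Tv = 1/3 = 0.333.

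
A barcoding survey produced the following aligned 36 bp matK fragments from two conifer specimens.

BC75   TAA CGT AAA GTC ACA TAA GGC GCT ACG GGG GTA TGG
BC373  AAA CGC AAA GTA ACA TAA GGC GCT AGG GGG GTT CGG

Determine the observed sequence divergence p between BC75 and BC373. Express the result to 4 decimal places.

The sequences differ at positions 1 (T/A), 6 (T/C), 12 (C/A), 26 (C/G), 33 (A/T), 34 (T/C).
There are 6 differences over 36 sites, so p = 6/36 = 0.1667.

0.1667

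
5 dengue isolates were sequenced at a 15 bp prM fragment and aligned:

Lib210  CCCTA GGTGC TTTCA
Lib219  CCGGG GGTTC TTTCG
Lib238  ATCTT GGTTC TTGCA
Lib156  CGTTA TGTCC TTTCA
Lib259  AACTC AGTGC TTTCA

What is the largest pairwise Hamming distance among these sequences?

Pairwise Hamming distances:
  Lib210 vs Lib219: 5
  Lib210 vs Lib238: 5
  Lib210 vs Lib156: 4
  Lib210 vs Lib259: 4
  Lib219 vs Lib238: 7
  Lib219 vs Lib156: 7
  Lib219 vs Lib259: 8
  Lib238 vs Lib156: 7
  Lib238 vs Lib259: 5
  Lib156 vs Lib259: 6
The largest is 8, between Lib219 and Lib259.

8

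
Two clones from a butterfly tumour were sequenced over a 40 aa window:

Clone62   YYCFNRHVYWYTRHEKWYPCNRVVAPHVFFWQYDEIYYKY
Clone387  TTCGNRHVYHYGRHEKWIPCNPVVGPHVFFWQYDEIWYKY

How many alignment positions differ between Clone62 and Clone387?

9

The sequences differ at positions 1 (Y/T), 2 (Y/T), 4 (F/G), 10 (W/H), 12 (T/G), 18 (Y/I), 22 (R/P), 25 (A/G), 37 (Y/W).
That gives 9 mismatches out of 40 aligned sites, so the Hamming distance is 9.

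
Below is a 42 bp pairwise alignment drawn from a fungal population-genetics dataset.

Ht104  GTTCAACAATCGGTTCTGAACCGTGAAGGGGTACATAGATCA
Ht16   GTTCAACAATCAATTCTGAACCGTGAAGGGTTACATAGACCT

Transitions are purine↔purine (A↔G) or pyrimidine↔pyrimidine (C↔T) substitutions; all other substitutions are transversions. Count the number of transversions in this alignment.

The sequences differ at positions 12 (G/A, transition), 13 (G/A, transition), 31 (G/T, transversion), 40 (T/C, transition), 42 (A/T, transversion).
Of the 5 differences, 3 transitions and 2 transversions, so the answer is 2.

2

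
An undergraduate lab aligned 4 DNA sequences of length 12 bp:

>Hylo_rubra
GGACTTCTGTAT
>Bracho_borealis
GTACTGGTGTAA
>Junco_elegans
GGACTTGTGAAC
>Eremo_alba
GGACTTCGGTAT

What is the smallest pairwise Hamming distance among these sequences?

Pairwise Hamming distances:
  Hylo_rubra vs Bracho_borealis: 4
  Hylo_rubra vs Junco_elegans: 3
  Hylo_rubra vs Eremo_alba: 1
  Bracho_borealis vs Junco_elegans: 4
  Bracho_borealis vs Eremo_alba: 5
  Junco_elegans vs Eremo_alba: 4
The smallest is 1, between Hylo_rubra and Eremo_alba.

1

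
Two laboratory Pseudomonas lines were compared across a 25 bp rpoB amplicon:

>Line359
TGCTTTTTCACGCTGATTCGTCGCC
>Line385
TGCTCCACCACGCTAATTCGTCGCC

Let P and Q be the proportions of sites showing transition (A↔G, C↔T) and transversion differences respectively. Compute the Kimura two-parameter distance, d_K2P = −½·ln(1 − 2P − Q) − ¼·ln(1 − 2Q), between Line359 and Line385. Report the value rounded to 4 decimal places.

0.2440

The sequences differ at positions 5 (T/C, transition), 6 (T/C, transition), 7 (T/A, transversion), 8 (T/C, transition), 15 (G/A, transition).
Of the 5 differences, 4 transitions and 1 transversion over 25 sites: P = 4/25 = 0.160000, Q = 1/25 = 0.040000.
d = −0.5·ln(0.640000) − 0.25·ln(0.920000) = −0.5·(-0.446287) − 0.25·(-0.083382) = 0.2440.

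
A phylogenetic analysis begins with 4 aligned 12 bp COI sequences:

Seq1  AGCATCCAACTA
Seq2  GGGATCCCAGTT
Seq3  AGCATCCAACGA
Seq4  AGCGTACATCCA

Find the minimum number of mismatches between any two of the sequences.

1

Pairwise Hamming distances:
  Seq1 vs Seq2: 5
  Seq1 vs Seq3: 1
  Seq1 vs Seq4: 4
  Seq2 vs Seq3: 6
  Seq2 vs Seq4: 9
  Seq3 vs Seq4: 4
The smallest is 1, between Seq1 and Seq3.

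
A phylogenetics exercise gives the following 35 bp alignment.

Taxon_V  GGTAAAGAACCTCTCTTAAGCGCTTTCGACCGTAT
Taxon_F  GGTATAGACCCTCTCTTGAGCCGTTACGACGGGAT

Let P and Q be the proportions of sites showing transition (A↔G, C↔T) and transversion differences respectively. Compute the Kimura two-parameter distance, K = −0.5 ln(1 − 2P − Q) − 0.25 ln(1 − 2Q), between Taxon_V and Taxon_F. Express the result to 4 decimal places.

The sequences differ at positions 5 (A/T, transversion), 9 (A/C, transversion), 18 (A/G, transition), 22 (G/C, transversion), 23 (C/G, transversion), 26 (T/A, transversion), 31 (C/G, transversion), 33 (T/G, transversion).
Of the 8 differences, 1 transition and 7 transversions over 35 sites: P = 1/35 = 0.028571, Q = 7/35 = 0.200000.
d = −0.5·ln(0.742858) − 0.25·ln(0.600000) = −0.5·(-0.297250) − 0.25·(-0.510826) = 0.2763.

0.2763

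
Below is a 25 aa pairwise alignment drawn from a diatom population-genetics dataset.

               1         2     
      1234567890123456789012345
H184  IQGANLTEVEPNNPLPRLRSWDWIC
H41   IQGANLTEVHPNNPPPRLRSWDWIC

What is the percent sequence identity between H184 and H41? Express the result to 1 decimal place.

92.0%

Mismatches occur at site 10 (E↔H), site 15 (L↔P).
23 of the 25 sites match, so the percent identity is 23/25 × 100 = 92.0%.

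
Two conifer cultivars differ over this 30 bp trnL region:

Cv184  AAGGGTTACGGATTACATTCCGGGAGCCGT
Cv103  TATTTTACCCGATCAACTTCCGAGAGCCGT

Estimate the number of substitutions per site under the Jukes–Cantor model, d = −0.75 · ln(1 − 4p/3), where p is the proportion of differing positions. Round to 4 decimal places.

The sequences differ at positions 1 (A/T), 3 (G/T), 4 (G/T), 5 (G/T), 7 (T/A), 8 (A/C), 10 (G/C), 14 (T/C), 16 (C/A), 17 (A/C), 23 (G/A).
p = 11/30 = 0.366667.
d = −0.75 · ln(1 − (4/3)·0.366667) = −0.75 · ln(0.511111) = −0.75 · (-0.671168) = 0.5034.

0.5034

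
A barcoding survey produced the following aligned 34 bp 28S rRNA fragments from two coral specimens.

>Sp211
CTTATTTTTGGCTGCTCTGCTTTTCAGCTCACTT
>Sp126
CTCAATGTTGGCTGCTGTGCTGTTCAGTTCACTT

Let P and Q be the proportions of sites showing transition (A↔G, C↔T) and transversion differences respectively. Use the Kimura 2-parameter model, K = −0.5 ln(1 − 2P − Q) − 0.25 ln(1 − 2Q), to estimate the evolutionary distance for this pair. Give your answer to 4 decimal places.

Mismatches occur at site 3 (T↔C, transition), site 5 (T↔A, transversion), site 7 (T↔G, transversion), site 17 (C↔G, transversion), site 22 (T↔G, transversion), site 28 (C↔T, transition).
Of the 6 differences, 2 transitions and 4 transversions over 34 sites: P = 2/34 = 0.058824, Q = 4/34 = 0.117647.
d = −0.5·ln(0.764705) − 0.25·ln(0.764706) = −0.5·(-0.268265) − 0.25·(-0.268264) = 0.2012.

0.2012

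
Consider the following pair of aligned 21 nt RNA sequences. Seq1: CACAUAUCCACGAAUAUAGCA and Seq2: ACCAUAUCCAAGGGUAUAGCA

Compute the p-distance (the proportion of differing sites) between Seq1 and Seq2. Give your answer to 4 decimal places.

Mismatches occur at site 1 (C→A), site 2 (A→C), site 11 (C→A), site 13 (A→G), site 14 (A→G).
There are 5 differences over 21 sites, so p = 5/21 = 0.2381.

0.2381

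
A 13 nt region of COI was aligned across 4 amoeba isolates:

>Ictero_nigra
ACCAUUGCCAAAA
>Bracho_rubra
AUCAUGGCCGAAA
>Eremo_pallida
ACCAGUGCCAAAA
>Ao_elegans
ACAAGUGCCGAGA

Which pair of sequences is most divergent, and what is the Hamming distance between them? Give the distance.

5

Pairwise Hamming distances:
  Ictero_nigra vs Bracho_rubra: 3
  Ictero_nigra vs Eremo_pallida: 1
  Ictero_nigra vs Ao_elegans: 4
  Bracho_rubra vs Eremo_pallida: 4
  Bracho_rubra vs Ao_elegans: 5
  Eremo_pallida vs Ao_elegans: 3
The largest is 5, between Bracho_rubra and Ao_elegans.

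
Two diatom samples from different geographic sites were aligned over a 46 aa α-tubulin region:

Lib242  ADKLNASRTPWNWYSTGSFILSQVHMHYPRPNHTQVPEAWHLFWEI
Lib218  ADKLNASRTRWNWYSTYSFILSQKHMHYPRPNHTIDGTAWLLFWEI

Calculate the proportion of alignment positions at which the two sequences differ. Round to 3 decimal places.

0.174

The sequences differ at positions 10 (P/R), 17 (G/Y), 24 (V/K), 35 (Q/I), 36 (V/D), 37 (P/G), 38 (E/T), 41 (H/L).
There are 8 differences over 46 sites, so p = 8/46 = 0.174.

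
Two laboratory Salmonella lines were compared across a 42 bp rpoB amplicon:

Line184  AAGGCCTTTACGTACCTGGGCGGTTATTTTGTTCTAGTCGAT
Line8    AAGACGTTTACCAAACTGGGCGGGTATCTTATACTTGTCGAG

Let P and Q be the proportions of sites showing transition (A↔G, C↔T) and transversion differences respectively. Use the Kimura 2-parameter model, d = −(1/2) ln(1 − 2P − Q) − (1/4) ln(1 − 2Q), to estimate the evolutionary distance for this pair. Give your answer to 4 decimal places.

0.3226

The sequences differ at positions 4 (G/A, transition), 6 (C/G, transversion), 12 (G/C, transversion), 13 (T/A, transversion), 15 (C/A, transversion), 24 (T/G, transversion), 28 (T/C, transition), 31 (G/A, transition), 33 (T/A, transversion), 36 (A/T, transversion), 42 (T/G, transversion).
Of the 11 differences, 3 transitions and 8 transversions over 42 sites: P = 3/42 = 0.071429, Q = 8/42 = 0.190476.
d = −0.5·ln(0.666666) − 0.25·ln(0.619048) = −0.5·(-0.405466) − 0.25·(-0.479572) = 0.3226.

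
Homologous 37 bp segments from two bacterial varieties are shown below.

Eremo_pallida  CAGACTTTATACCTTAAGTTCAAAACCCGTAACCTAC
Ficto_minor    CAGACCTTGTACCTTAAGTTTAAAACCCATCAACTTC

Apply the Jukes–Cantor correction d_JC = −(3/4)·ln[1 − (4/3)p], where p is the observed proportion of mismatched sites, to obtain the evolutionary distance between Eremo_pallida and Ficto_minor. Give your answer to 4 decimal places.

Differing sites — 6:T/C; 9:A/G; 21:C/T; 29:G/A; 31:A/C; 33:C/A; 36:A/T.
p = 7/37 = 0.189189.
d = −0.75 · ln(1 − (4/3)·0.189189) = −0.75 · ln(0.747748) = −0.75 · (-0.290689) = 0.2180.

0.2180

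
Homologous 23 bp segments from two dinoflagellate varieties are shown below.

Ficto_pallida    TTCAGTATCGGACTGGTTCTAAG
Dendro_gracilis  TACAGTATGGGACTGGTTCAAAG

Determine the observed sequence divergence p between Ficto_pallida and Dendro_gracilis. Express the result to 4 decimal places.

Differing sites — 2:T/A; 9:C/G; 20:T/A.
There are 3 differences over 23 sites, so p = 3/23 = 0.1304.

0.1304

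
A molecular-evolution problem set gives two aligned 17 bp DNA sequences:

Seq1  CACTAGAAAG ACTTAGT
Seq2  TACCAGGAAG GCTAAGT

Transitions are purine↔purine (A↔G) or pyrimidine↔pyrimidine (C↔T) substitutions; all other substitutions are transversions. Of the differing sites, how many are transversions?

1

The sequences differ at positions 1 (C/T, transition), 4 (T/C, transition), 7 (A/G, transition), 11 (A/G, transition), 14 (T/A, transversion).
Of the 5 differences, 4 transitions and 1 transversion, so the answer is 1.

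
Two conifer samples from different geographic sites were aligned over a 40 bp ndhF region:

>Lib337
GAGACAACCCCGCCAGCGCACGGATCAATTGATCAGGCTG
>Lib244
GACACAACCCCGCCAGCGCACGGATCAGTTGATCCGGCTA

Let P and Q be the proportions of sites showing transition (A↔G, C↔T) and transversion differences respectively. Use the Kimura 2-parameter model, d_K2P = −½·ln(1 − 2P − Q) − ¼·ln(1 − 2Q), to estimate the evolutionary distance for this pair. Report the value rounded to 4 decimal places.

Mismatches occur at site 3 (G/C, transversion), site 28 (A/G, transition), site 35 (A/C, transversion), site 40 (G/A, transition).
Of the 4 differences, 2 transitions and 2 transversions over 40 sites: P = 2/40 = 0.050000, Q = 2/40 = 0.050000.
d = −0.5·ln(0.850000) − 0.25·ln(0.900000) = −0.5·(-0.162519) − 0.25·(-0.105361) = 0.1076.

0.1076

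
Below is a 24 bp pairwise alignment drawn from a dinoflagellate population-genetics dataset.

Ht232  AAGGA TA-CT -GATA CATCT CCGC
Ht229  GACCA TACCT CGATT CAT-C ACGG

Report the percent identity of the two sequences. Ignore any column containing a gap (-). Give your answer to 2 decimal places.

66.67%

Excluding the 3 gap columns leaves 21 comparable sites.
Mismatches occur at site 1 (A/G), site 3 (G/C), site 4 (G/C), site 15 (A/T), site 20 (T/C), site 21 (C/A), site 24 (C/G).
14 of the 21 comparable sites match, so the percent identity is 14/21 × 100 = 66.67%.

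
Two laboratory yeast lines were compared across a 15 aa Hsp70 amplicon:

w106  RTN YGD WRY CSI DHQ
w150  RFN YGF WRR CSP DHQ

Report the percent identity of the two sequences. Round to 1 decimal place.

73.3%

Mismatches occur at site 2 (T/F), site 6 (D/F), site 9 (Y/R), site 12 (I/P).
11 of the 15 sites match, so the percent identity is 11/15 × 100 = 73.3%.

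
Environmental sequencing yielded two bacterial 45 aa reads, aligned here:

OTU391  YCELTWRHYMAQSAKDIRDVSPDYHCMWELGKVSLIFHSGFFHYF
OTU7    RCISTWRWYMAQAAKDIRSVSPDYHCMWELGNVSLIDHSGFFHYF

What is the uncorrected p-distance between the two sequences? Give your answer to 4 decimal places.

The sequences differ at positions 1 (Y/R), 3 (E/I), 4 (L/S), 8 (H/W), 13 (S/A), 19 (D/S), 32 (K/N), 37 (F/D).
There are 8 differences over 45 sites, so p = 8/45 = 0.1778.

0.1778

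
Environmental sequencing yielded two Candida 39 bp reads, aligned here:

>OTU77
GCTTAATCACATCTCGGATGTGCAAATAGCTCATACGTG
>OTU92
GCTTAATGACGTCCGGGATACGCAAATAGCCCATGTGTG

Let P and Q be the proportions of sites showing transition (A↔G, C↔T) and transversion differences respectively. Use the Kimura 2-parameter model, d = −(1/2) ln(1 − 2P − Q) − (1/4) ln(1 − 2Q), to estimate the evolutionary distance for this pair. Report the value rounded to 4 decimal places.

0.2911

Mismatches occur at site 8 (C→G, transversion), site 11 (A→G, transition), site 14 (T→C, transition), site 15 (C→G, transversion), site 20 (G→A, transition), site 21 (T→C, transition), site 31 (T→C, transition), site 35 (A→G, transition), site 36 (C→T, transition).
Of the 9 differences, 7 transitions and 2 transversions over 39 sites: P = 7/39 = 0.179487, Q = 2/39 = 0.051282.
d = −0.5·ln(0.589744) − 0.25·ln(0.897436) = −0.5·(-0.528067) − 0.25·(-0.108213) = 0.2911.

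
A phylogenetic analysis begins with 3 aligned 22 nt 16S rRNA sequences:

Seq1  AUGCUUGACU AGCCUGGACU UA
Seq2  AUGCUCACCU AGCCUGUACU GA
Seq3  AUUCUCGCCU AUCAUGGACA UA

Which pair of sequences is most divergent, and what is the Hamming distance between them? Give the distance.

Pairwise Hamming distances:
  Seq1 vs Seq2: 5
  Seq1 vs Seq3: 6
  Seq2 vs Seq3: 7
The largest is 7, between Seq2 and Seq3.

7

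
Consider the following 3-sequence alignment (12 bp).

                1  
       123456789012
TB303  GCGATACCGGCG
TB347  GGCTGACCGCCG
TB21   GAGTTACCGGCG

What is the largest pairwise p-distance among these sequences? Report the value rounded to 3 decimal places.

Pairwise Hamming distances:
  TB303 vs TB347: 5
  TB303 vs TB21: 2
  TB347 vs TB21: 4
The largest is 5 mismatches, between TB303 and TB347; p = 5/12 = 0.417.

0.417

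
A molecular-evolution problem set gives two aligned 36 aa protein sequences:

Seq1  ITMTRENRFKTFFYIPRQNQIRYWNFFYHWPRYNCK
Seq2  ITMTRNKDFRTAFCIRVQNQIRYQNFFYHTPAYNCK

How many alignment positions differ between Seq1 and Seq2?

The sequences differ at positions 6 (E/N), 7 (N/K), 8 (R/D), 10 (K/R), 12 (F/A), 14 (Y/C), 16 (P/R), 17 (R/V), 24 (W/Q), 30 (W/T), 32 (R/A).
That gives 11 mismatches out of 36 aligned sites, so the Hamming distance is 11.

11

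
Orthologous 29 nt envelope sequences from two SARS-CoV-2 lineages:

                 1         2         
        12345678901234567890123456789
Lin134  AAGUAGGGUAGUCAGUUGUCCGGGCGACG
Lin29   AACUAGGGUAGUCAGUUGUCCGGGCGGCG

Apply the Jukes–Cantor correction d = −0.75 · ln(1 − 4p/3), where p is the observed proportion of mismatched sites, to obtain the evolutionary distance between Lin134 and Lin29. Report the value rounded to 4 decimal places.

Differing sites — 3:G/C; 27:A/G.
p = 2/29 = 0.068966.
d = −0.75 · ln(1 − (4/3)·0.068966) = −0.75 · ln(0.908045) = −0.75 · (-0.096461) = 0.0723.

0.0723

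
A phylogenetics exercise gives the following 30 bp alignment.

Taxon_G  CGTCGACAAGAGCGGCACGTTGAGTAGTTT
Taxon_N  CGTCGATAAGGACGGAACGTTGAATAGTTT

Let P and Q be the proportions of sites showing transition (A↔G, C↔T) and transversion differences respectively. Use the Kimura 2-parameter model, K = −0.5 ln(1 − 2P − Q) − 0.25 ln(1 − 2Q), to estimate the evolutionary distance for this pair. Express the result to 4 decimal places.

Differing sites — 7:C/T (Ti); 11:A/G (Ti); 12:G/A (Ti); 16:C/A (Tv); 24:G/A (Ti).
Of the 5 differences, 4 transitions and 1 transversion over 30 sites: P = 4/30 = 0.133333, Q = 1/30 = 0.033333.
d = −0.5·ln(0.700001) − 0.25·ln(0.933334) = −0.5·(-0.356674) − 0.25·(-0.068992) = 0.1956.

0.1956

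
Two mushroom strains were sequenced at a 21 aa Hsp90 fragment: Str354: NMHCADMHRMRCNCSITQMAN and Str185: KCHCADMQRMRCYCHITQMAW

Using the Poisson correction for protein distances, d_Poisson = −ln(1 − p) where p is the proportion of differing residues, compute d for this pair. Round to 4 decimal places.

0.3365

Mismatches occur at site 1 (N/K), site 2 (M/C), site 8 (H/Q), site 13 (N/Y), site 15 (S/H), site 21 (N/W).
p = 6/21 = 0.285714.
d = −ln(1 − 0.285714) = −ln(0.714286) = 0.3365.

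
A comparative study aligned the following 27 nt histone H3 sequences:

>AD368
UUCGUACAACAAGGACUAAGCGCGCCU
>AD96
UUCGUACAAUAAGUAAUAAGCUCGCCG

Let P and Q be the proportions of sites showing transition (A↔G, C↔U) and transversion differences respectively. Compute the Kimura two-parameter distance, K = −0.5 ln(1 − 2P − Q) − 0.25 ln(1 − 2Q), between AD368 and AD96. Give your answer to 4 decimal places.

Differing sites — 10:C/U (Ti); 14:G/U (Tv); 16:C/A (Tv); 22:G/U (Tv); 27:U/G (Tv).
Of the 5 differences, 1 transition and 4 transversions over 27 sites: P = 1/27 = 0.037037, Q = 4/27 = 0.148148.
d = −0.5·ln(0.777778) − 0.25·ln(0.703704) = −0.5·(-0.251314) − 0.25·(-0.351397) = 0.2135.

0.2135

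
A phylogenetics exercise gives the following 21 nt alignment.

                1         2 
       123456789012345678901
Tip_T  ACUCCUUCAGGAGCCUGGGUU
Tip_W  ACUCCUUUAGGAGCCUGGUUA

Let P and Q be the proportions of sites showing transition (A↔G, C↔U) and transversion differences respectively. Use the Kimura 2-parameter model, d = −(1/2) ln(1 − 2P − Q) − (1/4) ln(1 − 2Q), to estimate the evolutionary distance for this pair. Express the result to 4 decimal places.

Mismatches occur at site 8 (C→U, transition), site 19 (G→U, transversion), site 21 (U→A, transversion).
Of the 3 differences, 1 transition and 2 transversions over 21 sites: P = 1/21 = 0.047619, Q = 2/21 = 0.095238.
d = −0.5·ln(0.809524) − 0.25·ln(0.809524) = −0.5·(-0.211309) − 0.25·(-0.211309) = 0.1585.

0.1585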